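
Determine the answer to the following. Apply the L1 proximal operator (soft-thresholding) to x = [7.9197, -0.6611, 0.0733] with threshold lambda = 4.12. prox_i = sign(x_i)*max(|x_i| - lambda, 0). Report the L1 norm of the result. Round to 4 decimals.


Soft-thresholding with lambda = 4.12:
prox(7.9197) = sign(7.9197)*max(|7.9197| - 4.12, 0) = 3.7997
prox(-0.6611) = sign(-0.6611)*max(|-0.6611| - 4.12, 0) = 0.0
prox(0.0733) = sign(0.0733)*max(|0.0733| - 4.12, 0) = 0.0
prox(x) = [3.7997, 0.0, 0.0]
||prox(x)||_1 = 3.7997 + 0.0 + 0.0 = 3.7997


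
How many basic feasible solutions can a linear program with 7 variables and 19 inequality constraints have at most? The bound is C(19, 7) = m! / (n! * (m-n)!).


Each vertex corresponds to some choice of n active constraints out of m, so the number of vertices is at most C(m, n) = m! / (n!(m-n)!).
m = 19, n = 7
Numerator: 19 * 18 * 17 * 16 * 15 * 14 * 13
Denominator: 7! = 5040
C(19, 7) = 50388


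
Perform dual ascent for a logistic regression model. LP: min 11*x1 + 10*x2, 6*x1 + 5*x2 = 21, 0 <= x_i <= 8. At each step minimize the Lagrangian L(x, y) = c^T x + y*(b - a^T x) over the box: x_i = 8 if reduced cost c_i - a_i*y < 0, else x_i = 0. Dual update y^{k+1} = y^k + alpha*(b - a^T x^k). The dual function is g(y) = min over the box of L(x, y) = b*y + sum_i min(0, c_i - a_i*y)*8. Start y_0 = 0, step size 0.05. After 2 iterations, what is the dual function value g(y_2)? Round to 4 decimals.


Dual ascent for LP: min 11*x1 + 10*x2, 6*x1 + 5*x2 = 21, 0 <= x_i <= 8
Step 1: y^k = 0.0, reduced costs: (11.0, 10.0)
  x^k = (0.0, 0.0), subgradient = b - a^T x = 21.0
  y^{k+1} = 0.0 + 0.05*21.0 = 1.05
Step 2: y^k = 1.05, reduced costs: (4.7, 4.75)
  x^k = (0.0, 0.0), subgradient = b - a^T x = 21.0
  y^{k+1} = 1.05 + 0.05*21.0 = 2.1
Dual objective at y_2 = 2.1: reduced costs (-1.6, -0.5), box minimizer x = (8.0, 8.0)
g(y_2) = b*y + (c1 - a1*y)*x1 + (c2 - a2*y)*x2 = 21*2.1 + (-1.6)*8.0 + (-0.5)*8.0 = 44.1 - 12.8 - 4.0 = 27.3


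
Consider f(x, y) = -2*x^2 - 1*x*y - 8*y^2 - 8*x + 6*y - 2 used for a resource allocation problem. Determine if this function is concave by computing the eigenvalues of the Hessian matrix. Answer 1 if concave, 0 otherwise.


The Hessian of f(x,y) = -2*x^2 - 1*x*y - 8*y^2 - 8*x + 6*y - 2 is:
H = [[-4, -1], [-1, -16]]
Trace = -4 - 16 = -20
Determinant = -4*-16 - (-1)^2 = 63
Discriminant = (-20)^2 - 4*63 = 148.0
Eigenvalues: lambda_1 = -16.0828, lambda_2 = -3.9172
The function is concave.

1


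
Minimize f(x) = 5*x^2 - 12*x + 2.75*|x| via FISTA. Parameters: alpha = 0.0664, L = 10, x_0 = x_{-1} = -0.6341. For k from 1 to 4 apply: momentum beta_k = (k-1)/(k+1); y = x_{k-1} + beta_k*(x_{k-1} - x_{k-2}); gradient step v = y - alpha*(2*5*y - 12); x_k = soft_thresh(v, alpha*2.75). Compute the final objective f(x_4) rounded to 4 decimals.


FISTA on f(x) = 5*x^2 - 12*x + 2.75*|x|
L = 10, alpha = 0.0664
Iteration 1: beta = 0.0, y = -0.6341 + 0.0*(-0.6341 + 0.6341) = -0.6341
  grad(y) = -18.341, v = y - alpha*grad = 0.5837
  prox(v) = soft_thresh(0.5837, 0.1826) = 0.4011
Iteration 2: beta = 0.3333, y = 0.4011 + 0.3333*(0.4011 + 0.6341) = 0.7462
  grad(y) = -4.5378, v = y - alpha*grad = 1.0475
  prox(v) = soft_thresh(1.0475, 0.1826) = 0.8649
Iteration 3: beta = 0.5, y = 0.8649 + 0.5*(0.8649 - 0.4011) = 1.0968
  grad(y) = -1.0317, v = y - alpha*grad = 1.1653
  prox(v) = soft_thresh(1.1653, 0.1826) = 0.9827
Iteration 4: beta = 0.6, y = 0.9827 + 0.6*(0.9827 - 0.8649) = 1.0534
  grad(y) = -1.4659, v = y - alpha*grad = 1.1507
  prox(v) = soft_thresh(1.1507, 0.1826) = 0.9681
f(x_4) = 5*0.9681^2 - 12*0.9681 + 2.75*|0.9681| = -4.2688


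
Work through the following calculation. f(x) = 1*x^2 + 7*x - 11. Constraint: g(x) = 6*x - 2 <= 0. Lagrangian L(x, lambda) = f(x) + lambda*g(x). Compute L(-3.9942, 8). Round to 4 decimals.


Step 1: Evaluate f(x).
f(-3.9942) = 1*(-3.9942)^2 + 7*(-3.9942) - 11 = -23.0058
Step 2: Evaluate g(x).
g(-3.9942) = 6*-3.9942 - 2 = -25.9652
Step 3: Compute Lagrangian.
L = -23.0058 + 8*-25.9652 = -230.7274


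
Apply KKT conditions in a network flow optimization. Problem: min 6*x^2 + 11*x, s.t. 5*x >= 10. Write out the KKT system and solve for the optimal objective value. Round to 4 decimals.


Step 1: Try lambda = 0 (constraint inactive).
x_unc = -11/(2*6) = -0.9167
Check: 5*-0.9167 = -4.5835 < 10 -- violated!
Step 2: Constraint must be active: 5*x = 10
x* = 10/5 = 2.0
lambda = (2*6*2.0 + 11)/5 = 7.0
Step 3: Compute optimal value.
f(x*) = 6*2.0^2 + 11*2.0 = 46.0


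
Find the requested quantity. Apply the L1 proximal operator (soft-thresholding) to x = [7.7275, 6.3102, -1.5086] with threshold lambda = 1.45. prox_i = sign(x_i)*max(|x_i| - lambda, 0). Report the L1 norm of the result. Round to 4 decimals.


Soft-thresholding with lambda = 1.45:
prox(7.7275) = sign(7.7275)*max(|7.7275| - 1.45, 0) = 6.2775
prox(6.3102) = sign(6.3102)*max(|6.3102| - 1.45, 0) = 4.8602
prox(-1.5086) = sign(-1.5086)*max(|-1.5086| - 1.45, 0) = -0.0586
prox(x) = [6.2775, 4.8602, -0.0586]
||prox(x)||_1 = 6.2775 + 4.8602 + 0.0586 = 11.1963


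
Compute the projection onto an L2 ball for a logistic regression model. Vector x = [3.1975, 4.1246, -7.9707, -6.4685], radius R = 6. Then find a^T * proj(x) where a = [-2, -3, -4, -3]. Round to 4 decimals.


Step 1: Compute ||x|| (intermediates to 6 decimals).
||x|| = sqrt(3.1975^2 + 4.1246^2 + (-7.9707)^2 + (-6.4685)^2) = 11.515636
Step 2: Project.
Since ||x|| > R, scale = R/||x|| = 6/11.515636 = 0.521031, proj(x) = scale * x
proj(x) = [1.665997, 2.149044, -4.152982, -3.370289]
Step 3: Dot product.
a^T * proj(x) = -2*1.665997 - 3*2.149044 - 4*(-4.152982) - 3*(-3.370289) = 16.9437


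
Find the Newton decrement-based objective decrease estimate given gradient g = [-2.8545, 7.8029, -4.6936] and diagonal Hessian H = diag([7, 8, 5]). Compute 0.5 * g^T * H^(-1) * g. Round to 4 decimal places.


Step 1: H is diagonal, so H^(-1) * g = [-0.4078, 0.9754, -0.9387].
Step 2: g^T H^(-1) g = sum_i g_i^2 / H_ii
  = (-2.8545)^2/7 + (7.8029)^2/8 + (-4.6936)^2/5
  = 1.164 + 7.6107 + 4.406 = 13.1807
Step 3: Objective decrease = 0.5 * g^T H^(-1) g = 6.5903


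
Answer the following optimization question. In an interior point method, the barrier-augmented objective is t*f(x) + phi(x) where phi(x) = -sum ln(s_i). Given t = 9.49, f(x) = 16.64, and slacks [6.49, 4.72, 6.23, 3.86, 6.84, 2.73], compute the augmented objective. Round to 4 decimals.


Step 1: Compute log-barrier.
ln values: [1.8703, 1.5518, 1.8294, 1.3507, 1.9228, 1.0043]
phi = -(1.8703 + 1.5518 + 1.8294 + 1.3507 + 1.9228 + 1.0043) = -9.5292
Step 2: Compute augmented objective.
t*f(x) = 9.49*16.64 = 157.9136
Total = 157.9136 - 9.5292 = 148.3844


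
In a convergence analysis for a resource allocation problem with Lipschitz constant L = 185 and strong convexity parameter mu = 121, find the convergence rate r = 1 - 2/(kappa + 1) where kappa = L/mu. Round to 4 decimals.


Step 1: Compute the condition number.
kappa = L/mu = 185/121 = 1.5289
Step 2: Compute the convergence rate.
r = 1 - 2/(kappa + 1) = 1 - 2*mu/(L + mu) = (L - mu)/(L + mu) = 64/306 = 0.2092


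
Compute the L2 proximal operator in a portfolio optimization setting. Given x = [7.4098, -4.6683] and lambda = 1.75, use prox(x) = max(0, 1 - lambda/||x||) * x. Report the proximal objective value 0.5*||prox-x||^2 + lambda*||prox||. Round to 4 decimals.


Step 1: Compute ||x||.
||x|| = 8.7577
Step 2: Compute scaling factor.
scale = max(0, 1 - 1.75/8.7577) = 0.8002
Step 3: prox(x) = [5.9292, -3.7355]
||prox(x)|| = 7.0077
Step 4: Proximal objective.
0.5*||prox-x||^2 = 1.5313
lambda*||prox|| = 12.2635
Total = 13.7948


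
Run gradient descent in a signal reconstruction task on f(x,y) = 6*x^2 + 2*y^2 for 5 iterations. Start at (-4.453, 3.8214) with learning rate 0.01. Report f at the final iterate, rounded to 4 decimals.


Gradient descent on f(x,y) = 6*x^2 + 2*y^2.
Starting point: (-4.453, 3.8214), alpha = 0.01
Step 1: grad_x = 2*6*-4.453 = -53.436, grad_y = 2*2*3.8214 = 15.2856
  x_1 = -4.453 - 0.01*-53.436 = -3.9186
  y_1 = 3.8214 - 0.01*15.2856 = 3.6685
Step 2: grad_x = 2*6*-3.9186 = -47.0237, grad_y = 2*2*3.6685 = 14.6742
  x_2 = -3.9186 - 0.01*-47.0237 = -3.4484
  y_2 = 3.6685 - 0.01*14.6742 = 3.5218
Step 3: grad_x = 2*6*-3.4484 = -41.3808, grad_y = 2*2*3.5218 = 14.0872
  x_3 = -3.4484 - 0.01*-41.3808 = -3.0346
  y_3 = 3.5218 - 0.01*14.0872 = 3.3809
Step 4: grad_x = 2*6*-3.0346 = -36.4151, grad_y = 2*2*3.3809 = 13.5237
  x_4 = -3.0346 - 0.01*-36.4151 = -2.6704
  y_4 = 3.3809 - 0.01*13.5237 = 3.2457
Step 5: grad_x = 2*6*-2.6704 = -32.0453, grad_y = 2*2*3.2457 = 12.9828
  x_5 = -2.6704 - 0.01*-32.0453 = -2.35
  y_5 = 3.2457 - 0.01*12.9828 = 3.1159
f(-2.35, 3.1159) = 6*(-2.35)^2 + 2*3.1159^2 = 52.552


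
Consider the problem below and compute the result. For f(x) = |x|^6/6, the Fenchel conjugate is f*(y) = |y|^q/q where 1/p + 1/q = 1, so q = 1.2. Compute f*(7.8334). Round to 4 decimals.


The conjugate exponent q satisfies 1/p + 1/q = 1.
p = 6, so q = 6/(6 - 1) = 1.2
|y|^q = 7.8334^1.2 = 11.8233
f*(7.8334) = 11.8233 / 1.2 = 9.8528


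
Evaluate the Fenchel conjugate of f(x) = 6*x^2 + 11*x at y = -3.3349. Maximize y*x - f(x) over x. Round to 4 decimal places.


f*(y) = sup_x {y*x - a*x^2 - b*x} = sup_x {(y-b)*x - a*x^2}
FOC: (y - b) - 2a*x = 0 => x* = (y - b)/(2a)
x* = (-3.3349 - 11)/(2*6) = -1.1946
f*(-3.3349) = (y-b)^2/(4a) = (-3.3349 - 11)^2/(4*6)
= 205.4894/24 = 8.5621


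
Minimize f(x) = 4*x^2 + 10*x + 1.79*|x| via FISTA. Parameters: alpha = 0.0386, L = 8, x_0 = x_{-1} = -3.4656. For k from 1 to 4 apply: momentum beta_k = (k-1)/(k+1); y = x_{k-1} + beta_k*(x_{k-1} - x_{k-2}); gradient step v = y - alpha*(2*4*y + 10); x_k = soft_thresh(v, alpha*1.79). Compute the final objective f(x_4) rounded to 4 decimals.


FISTA on f(x) = 4*x^2 + 10*x + 1.79*|x|
L = 8, alpha = 0.0386
Iteration 1: beta = 0.0, y = -3.4656 + 0.0*(-3.4656 + 3.4656) = -3.4656
  grad(y) = -17.7248, v = y - alpha*grad = -2.7814
  prox(v) = soft_thresh(-2.7814, 0.0691) = -2.7123
Iteration 2: beta = 0.3333, y = -2.7123 + 0.3333*(-2.7123 + 3.4656) = -2.4612
  grad(y) = -9.6899, v = y - alpha*grad = -2.0872
  prox(v) = soft_thresh(-2.0872, 0.0691) = -2.0181
Iteration 3: beta = 0.5, y = -2.0181 + 0.5*(-2.0181 + 2.7123) = -1.671
  grad(y) = -3.3681, v = y - alpha*grad = -1.541
  prox(v) = soft_thresh(-1.541, 0.0691) = -1.4719
Iteration 4: beta = 0.6, y = -1.4719 + 0.6*(-1.4719 + 2.0181) = -1.1442
  grad(y) = 0.8466, v = y - alpha*grad = -1.1769
  prox(v) = soft_thresh(-1.1769, 0.0691) = -1.1078
f(x_4) = 4*(-1.1078)^2 + 10*(-1.1078) + 1.79*|-1.1078| = -4.1862


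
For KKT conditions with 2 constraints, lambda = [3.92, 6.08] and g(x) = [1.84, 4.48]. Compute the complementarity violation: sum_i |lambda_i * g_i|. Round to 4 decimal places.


KKT complementary slackness check:
lambda_1 * g_1 = 3.92 * 1.84 = 7.2128
lambda_2 * g_2 = 6.08 * 4.48 = 27.2384
Total violation = 7.2128 + 27.2384 = 34.4512


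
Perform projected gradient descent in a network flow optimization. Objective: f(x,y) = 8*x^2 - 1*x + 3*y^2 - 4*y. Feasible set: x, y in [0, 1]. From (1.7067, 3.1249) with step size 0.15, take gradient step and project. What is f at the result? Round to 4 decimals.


Step 1: Compute gradient at (1.7067, 3.1249).
grad_x = 2*8*1.7067 - 1 = 26.3072
grad_y = 2*3*3.1249 - 4 = 14.7494
Step 2: Gradient step.
x_raw = 1.7067 - 0.15*26.3072 = -2.2394
y_raw = 3.1249 - 0.15*14.7494 = 0.9125
Step 3: Project onto [0, 1].
x_proj = clip(-2.2394) = 0.0
y_proj = clip(0.9125) = 0.9125
Step 4: Evaluate f.
f(0.0, 0.9125) = -1.152


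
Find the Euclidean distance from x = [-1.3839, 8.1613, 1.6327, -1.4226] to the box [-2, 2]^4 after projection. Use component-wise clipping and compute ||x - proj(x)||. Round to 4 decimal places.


Project each component onto [-2, 2].
clip(-1.3839) = -1.3839, clip(8.1613) = 2.0, clip(1.6327) = 1.6327, clip(-1.4226) = -1.4226
Projection = [-1.3839, 2.0, 1.6327, -1.4226]
Squared diffs: [0.0, 37.9616, 0.0, 0.0]
Distance = sqrt(37.9616) = 6.1613


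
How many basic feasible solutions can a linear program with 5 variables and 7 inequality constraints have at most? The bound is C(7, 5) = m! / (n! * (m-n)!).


Each vertex corresponds to some choice of n active constraints out of m, so the number of vertices is at most C(m, n) = m! / (n!(m-n)!).
m = 7, n = 5
Numerator: 7 * 6 * 5 * 4 * 3
Denominator: 5! = 120
C(7, 5) = 21


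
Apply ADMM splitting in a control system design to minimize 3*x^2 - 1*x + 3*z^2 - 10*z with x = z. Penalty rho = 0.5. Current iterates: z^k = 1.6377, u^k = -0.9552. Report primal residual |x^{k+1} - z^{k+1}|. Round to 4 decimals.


ADMM iteration with rho = 0.5, z^k = 1.6377, u^k = -0.9552
Step 1: x-update.
Minimize 3*x^2 - 1*x + (0.5/2)*(x - 1.6377 - 0.9552)^2
FOC: (2*3 + 0.5)*x = 1 + 0.5*(1.6377 + 0.9552)
x^{k+1} = 0.3533
Step 2: z-update.
Minimize 3*z^2 - 10*z + (0.5/2)*(0.3533 - z - 0.9552)^2
FOC: (2*3 + 0.5)*z = 10 + 0.5*(0.3533 - 0.9552)
z^{k+1} = 1.4922
Step 3: u-update.
u^{k+1} = -0.9552 + 0.3533 - 1.4922 = -2.0941
Step 4: Primal residual = |0.3533 - 1.4922| = 1.1389


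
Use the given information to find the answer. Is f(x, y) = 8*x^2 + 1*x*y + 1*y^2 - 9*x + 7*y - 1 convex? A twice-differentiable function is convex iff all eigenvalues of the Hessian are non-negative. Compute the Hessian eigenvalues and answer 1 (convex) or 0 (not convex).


The Hessian of f(x,y) = 8*x^2 + 1*x*y + 1*y^2 - 9*x + 7*y - 1 is:
H = [[16, 1], [1, 2]]
Trace = 16 + 2 = 18
Determinant = 16*2 - (1)^2 = 31
Discriminant = (18)^2 - 4*31 = 200.0
Eigenvalues: lambda_1 = 1.9289, lambda_2 = 16.0711
The function is convex.

1


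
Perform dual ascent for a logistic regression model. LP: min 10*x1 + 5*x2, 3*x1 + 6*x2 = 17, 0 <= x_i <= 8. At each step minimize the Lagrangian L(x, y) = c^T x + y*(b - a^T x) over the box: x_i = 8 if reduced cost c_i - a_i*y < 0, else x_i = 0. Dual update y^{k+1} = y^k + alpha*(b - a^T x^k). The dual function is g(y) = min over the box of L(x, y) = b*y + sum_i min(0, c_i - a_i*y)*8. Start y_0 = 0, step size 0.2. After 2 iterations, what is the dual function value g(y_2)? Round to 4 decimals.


Dual ascent for LP: min 10*x1 + 5*x2, 3*x1 + 6*x2 = 17, 0 <= x_i <= 8
Step 1: y^k = 0.0, reduced costs: (10.0, 5.0)
  x^k = (0.0, 0.0), subgradient = b - a^T x = 17.0
  y^{k+1} = 0.0 + 0.2*17.0 = 3.4
Step 2: y^k = 3.4, reduced costs: (-0.2, -15.4)
  x^k = (8.0, 8.0), subgradient = b - a^T x = -55.0
  y^{k+1} = 3.4 + 0.2*-55.0 = -7.6
Dual objective at y_2 = -7.6: reduced costs (32.8, 50.6), box minimizer x = (0.0, 0.0)
g(y_2) = b*y + (c1 - a1*y)*x1 + (c2 - a2*y)*x2 = 17*(-7.6) + 32.8*0.0 + 50.6*0.0 = -129.2 + 0.0 + 0.0 = -129.2


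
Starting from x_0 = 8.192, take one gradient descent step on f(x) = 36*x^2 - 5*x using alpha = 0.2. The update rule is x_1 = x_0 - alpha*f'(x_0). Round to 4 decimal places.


We compute the gradient at x_0 and apply the update.
f'(x) = 72*x - 5
f'(8.192) = 72*8.192 - 5 = 584.824
x_1 = 8.192 - 0.2*584.824 = -108.7728


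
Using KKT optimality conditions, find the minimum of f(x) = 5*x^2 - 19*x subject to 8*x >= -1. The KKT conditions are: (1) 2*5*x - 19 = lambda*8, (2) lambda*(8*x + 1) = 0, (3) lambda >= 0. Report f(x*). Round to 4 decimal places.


Step 1: Try lambda = 0 (constraint inactive).
Stationarity: 2*5*x - 19 = 0
x* = 19/(2*5) = 1.9
Check constraint: 8*1.9 = 15.2 >= -1 -- satisfied.
Step 2: Compute optimal value.
f(x*) = 5*1.9^2 - 19*1.9 = -18.05


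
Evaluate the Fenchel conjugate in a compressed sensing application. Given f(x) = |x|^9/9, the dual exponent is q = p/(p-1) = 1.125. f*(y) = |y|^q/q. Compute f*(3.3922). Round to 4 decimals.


The conjugate exponent q satisfies 1/p + 1/q = 1.
p = 9, so q = 9/(9 - 1) = 1.125
|y|^q = 3.3922^1.125 = 3.9518
f*(3.3922) = 3.9518 / 1.125 = 3.5127


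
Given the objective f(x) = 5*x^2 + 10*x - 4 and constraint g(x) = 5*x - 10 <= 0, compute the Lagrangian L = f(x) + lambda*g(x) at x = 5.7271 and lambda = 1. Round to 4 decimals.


Step 1: Evaluate f(x).
f(5.7271) = 5*5.7271^2 + 10*5.7271 - 4 = 217.2694
Step 2: Evaluate g(x).
g(5.7271) = 5*5.7271 - 10 = 18.6355
Step 3: Compute Lagrangian.
L = 217.2694 + 1*18.6355 = 235.9049


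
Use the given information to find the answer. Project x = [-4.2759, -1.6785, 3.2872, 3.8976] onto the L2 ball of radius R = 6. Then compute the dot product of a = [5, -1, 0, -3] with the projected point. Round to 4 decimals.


Step 1: Compute ||x|| (intermediates to 6 decimals).
||x|| = sqrt((-4.2759)^2 + (-1.6785)^2 + 3.2872^2 + 3.8976^2) = 6.862773
Step 2: Project.
Since ||x|| > R, scale = R/||x|| = 6/6.862773 = 0.874282, proj(x) = scale * x
proj(x) = [-3.738342, -1.467482, 2.87394, 3.407602]
Step 3: Dot product.
a^T * proj(x) = 5*(-3.738342) - 1*(-1.467482) + 0*2.87394 - 3*3.407602 = -27.447


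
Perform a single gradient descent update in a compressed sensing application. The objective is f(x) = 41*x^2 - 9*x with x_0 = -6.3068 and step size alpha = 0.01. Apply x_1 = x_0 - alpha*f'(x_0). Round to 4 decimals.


We compute the gradient at x_0 and apply the update.
f'(x) = 82*x - 9
f'(-6.3068) = 82*-6.3068 - 9 = -526.1576
x_1 = -6.3068 - 0.01*-526.1576 = -1.0452


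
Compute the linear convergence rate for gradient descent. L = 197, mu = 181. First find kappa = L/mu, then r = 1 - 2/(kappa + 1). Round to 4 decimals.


Step 1: Compute the condition number.
kappa = L/mu = 197/181 = 1.0884
Step 2: Compute the convergence rate.
r = 1 - 2/(kappa + 1) = 1 - 2*mu/(L + mu) = (L - mu)/(L + mu) = 16/378 = 0.0423


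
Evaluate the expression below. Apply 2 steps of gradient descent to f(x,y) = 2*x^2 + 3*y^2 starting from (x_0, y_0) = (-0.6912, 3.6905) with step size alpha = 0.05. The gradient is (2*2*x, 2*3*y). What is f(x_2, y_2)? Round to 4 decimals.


Gradient descent on f(x,y) = 2*x^2 + 3*y^2.
Starting point: (-0.6912, 3.6905), alpha = 0.05
Step 1: grad_x = 2*2*-0.6912 = -2.7648, grad_y = 2*3*3.6905 = 22.143
  x_1 = -0.6912 - 0.05*-2.7648 = -0.553
  y_1 = 3.6905 - 0.05*22.143 = 2.5834
Step 2: grad_x = 2*2*-0.553 = -2.2118, grad_y = 2*3*2.5834 = 15.5001
  x_2 = -0.553 - 0.05*-2.2118 = -0.4424
  y_2 = 2.5834 - 0.05*15.5001 = 1.8083
f(-0.4424, 1.8083) = 2*(-0.4424)^2 + 3*1.8083^2 = 10.2017


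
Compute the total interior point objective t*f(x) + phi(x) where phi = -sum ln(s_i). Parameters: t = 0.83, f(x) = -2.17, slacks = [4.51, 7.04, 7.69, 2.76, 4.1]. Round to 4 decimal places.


Step 1: Compute log-barrier.
ln values: [1.5063, 1.9516, 2.0399, 1.0152, 1.411]
phi = -(1.5063 + 1.9516 + 2.0399 + 1.0152 + 1.411) = -7.924
Step 2: Compute augmented objective.
t*f(x) = 0.83*-2.17 = -1.8011
Total = -1.8011 - 7.924 = -9.7251


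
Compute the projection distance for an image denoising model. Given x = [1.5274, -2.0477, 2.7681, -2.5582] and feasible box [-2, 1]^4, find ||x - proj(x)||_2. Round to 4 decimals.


Project each component onto [-2, 1].
clip(1.5274) = 1.0, clip(-2.0477) = -2.0, clip(2.7681) = 1.0, clip(-2.5582) = -2.0
Projection = [1.0, -2.0, 1.0, -2.0]
Squared diffs: [0.2782, 0.0023, 3.1262, 0.3116]
Distance = sqrt(3.7183) = 1.9283


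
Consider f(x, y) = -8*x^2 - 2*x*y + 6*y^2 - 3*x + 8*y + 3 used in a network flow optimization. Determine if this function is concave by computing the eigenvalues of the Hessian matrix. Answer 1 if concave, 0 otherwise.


The Hessian of f(x,y) = -8*x^2 - 2*x*y + 6*y^2 - 3*x + 8*y + 3 is:
H = [[-16, -2], [-2, 12]]
Trace = -16 + 12 = -4
Determinant = -16*12 - (-2)^2 = -196
Discriminant = (-4)^2 - 4*-196 = 800.0
Eigenvalues: lambda_1 = -16.1421, lambda_2 = 12.1421
The function is not concave.

0


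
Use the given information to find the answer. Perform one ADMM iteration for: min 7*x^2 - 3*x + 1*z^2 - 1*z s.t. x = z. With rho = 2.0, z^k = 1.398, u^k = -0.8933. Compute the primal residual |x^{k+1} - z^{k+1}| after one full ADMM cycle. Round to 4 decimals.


ADMM iteration with rho = 2.0, z^k = 1.398, u^k = -0.8933
Step 1: x-update.
Minimize 7*x^2 - 3*x + (2.0/2)*(x - 1.398 - 0.8933)^2
FOC: (2*7 + 2.0)*x = 3 + 2.0*(1.398 + 0.8933)
x^{k+1} = 0.4739
Step 2: z-update.
Minimize 1*z^2 - 1*z + (2.0/2)*(0.4739 - z - 0.8933)^2
FOC: (2*1 + 2.0)*z = 1 + 2.0*(0.4739 - 0.8933)
z^{k+1} = 0.0403
Step 3: u-update.
u^{k+1} = -0.8933 + 0.4739 - 0.0403 = -0.4597
Step 4: Primal residual = |0.4739 - 0.0403| = 0.4336


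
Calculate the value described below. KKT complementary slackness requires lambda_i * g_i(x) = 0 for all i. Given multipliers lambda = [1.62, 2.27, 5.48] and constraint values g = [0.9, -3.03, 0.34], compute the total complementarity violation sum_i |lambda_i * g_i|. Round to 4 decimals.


KKT complementary slackness check:
lambda_1 * g_1 = 1.62 * 0.9 = 1.458
lambda_2 * g_2 = 2.27 * -3.03 = -6.8781
lambda_3 * g_3 = 5.48 * 0.34 = 1.8632
Total violation = 1.458 + 6.8781 + 1.8632 = 10.1993


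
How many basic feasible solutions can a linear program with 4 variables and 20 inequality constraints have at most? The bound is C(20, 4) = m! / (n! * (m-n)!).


Each vertex corresponds to some choice of n active constraints out of m, so the number of vertices is at most C(m, n) = m! / (n!(m-n)!).
m = 20, n = 4
Numerator: 20 * 19 * 18 * 17
Denominator: 4! = 24
C(20, 4) = 4845


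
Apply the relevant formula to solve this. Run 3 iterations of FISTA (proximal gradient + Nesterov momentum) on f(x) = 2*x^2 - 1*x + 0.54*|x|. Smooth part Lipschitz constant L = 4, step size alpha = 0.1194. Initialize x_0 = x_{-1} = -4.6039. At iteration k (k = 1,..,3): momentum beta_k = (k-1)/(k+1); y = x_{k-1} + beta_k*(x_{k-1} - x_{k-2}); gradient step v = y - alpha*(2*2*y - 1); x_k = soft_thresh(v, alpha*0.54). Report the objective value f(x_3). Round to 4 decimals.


FISTA on f(x) = 2*x^2 - 1*x + 0.54*|x|
L = 4, alpha = 0.1194
Iteration 1: beta = 0.0, y = -4.6039 + 0.0*(-4.6039 + 4.6039) = -4.6039
  grad(y) = -19.4156, v = y - alpha*grad = -2.2857
  prox(v) = soft_thresh(-2.2857, 0.0645) = -2.2212
Iteration 2: beta = 0.3333, y = -2.2212 + 0.3333*(-2.2212 + 4.6039) = -1.427
  grad(y) = -6.7079, v = y - alpha*grad = -0.626
  prox(v) = soft_thresh(-0.626, 0.0645) = -0.5616
Iteration 3: beta = 0.5, y = -0.5616 + 0.5*(-0.5616 + 2.2212) = 0.2682
  grad(y) = 0.073, v = y - alpha*grad = 0.2595
  prox(v) = soft_thresh(0.2595, 0.0645) = 0.1951
f(x_3) = 2*0.1951^2 - 1*0.1951 + 0.54*|0.1951| = -0.0136


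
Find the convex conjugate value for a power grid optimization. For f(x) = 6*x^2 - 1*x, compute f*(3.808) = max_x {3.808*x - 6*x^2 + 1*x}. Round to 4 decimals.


f*(y) = sup_x {y*x - a*x^2 - b*x} = sup_x {(y-b)*x - a*x^2}
FOC: (y - b) - 2a*x = 0 => x* = (y - b)/(2a)
x* = (3.808 + 1)/(2*6) = 0.4007
f*(3.808) = (y-b)^2/(4a) = (3.808 + 1)^2/(4*6)
= 23.1169/24 = 0.9632


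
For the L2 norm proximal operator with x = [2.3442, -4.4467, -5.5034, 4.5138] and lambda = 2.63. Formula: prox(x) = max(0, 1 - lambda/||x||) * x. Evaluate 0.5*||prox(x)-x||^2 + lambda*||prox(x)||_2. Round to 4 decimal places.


Step 1: Compute ||x||.
||x|| = 8.7138
Step 2: Compute scaling factor.
scale = max(0, 1 - 2.63/8.7138) = 0.6982
Step 3: prox(x) = [1.6367, -3.1046, -3.8424, 3.1514]
||prox(x)|| = 6.0838
Step 4: Proximal objective.
0.5*||prox-x||^2 = 3.4585
lambda*||prox|| = 16.0004
Total = 19.4588


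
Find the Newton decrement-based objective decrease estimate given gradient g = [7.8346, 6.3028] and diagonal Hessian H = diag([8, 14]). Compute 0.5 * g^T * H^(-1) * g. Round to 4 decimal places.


Step 1: H is diagonal, so H^(-1) * g = [0.9793, 0.4502].
Step 2: g^T H^(-1) g = sum_i g_i^2 / H_ii
  = (7.8346)^2/8 + (6.3028)^2/14
  = 7.6726 + 2.8375 = 10.5101
Step 3: Objective decrease = 0.5 * g^T H^(-1) g = 5.2551


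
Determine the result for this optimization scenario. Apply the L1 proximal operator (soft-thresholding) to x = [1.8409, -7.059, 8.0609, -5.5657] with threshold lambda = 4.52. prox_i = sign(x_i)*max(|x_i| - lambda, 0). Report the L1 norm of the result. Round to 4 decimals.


Soft-thresholding with lambda = 4.52:
prox(1.8409) = sign(1.8409)*max(|1.8409| - 4.52, 0) = 0.0
prox(-7.059) = sign(-7.059)*max(|-7.059| - 4.52, 0) = -2.539
prox(8.0609) = sign(8.0609)*max(|8.0609| - 4.52, 0) = 3.5409
prox(-5.5657) = sign(-5.5657)*max(|-5.5657| - 4.52, 0) = -1.0457
prox(x) = [0.0, -2.539, 3.5409, -1.0457]
||prox(x)||_1 = 0.0 + 2.539 + 3.5409 + 1.0457 = 7.1256


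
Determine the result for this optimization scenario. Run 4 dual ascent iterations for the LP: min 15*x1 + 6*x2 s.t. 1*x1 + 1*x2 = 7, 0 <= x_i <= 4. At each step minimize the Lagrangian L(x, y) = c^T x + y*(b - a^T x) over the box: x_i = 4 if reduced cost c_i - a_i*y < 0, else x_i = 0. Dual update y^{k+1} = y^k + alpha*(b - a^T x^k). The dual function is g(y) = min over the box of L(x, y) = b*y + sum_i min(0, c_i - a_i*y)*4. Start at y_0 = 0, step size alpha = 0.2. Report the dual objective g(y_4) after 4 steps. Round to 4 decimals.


Dual ascent for LP: min 15*x1 + 6*x2, 1*x1 + 1*x2 = 7, 0 <= x_i <= 4
Step 1: y^k = 0.0, reduced costs: (15.0, 6.0)
  x^k = (0.0, 0.0), subgradient = b - a^T x = 7.0
  y^{k+1} = 0.0 + 0.2*7.0 = 1.4
Step 2: y^k = 1.4, reduced costs: (13.6, 4.6)
  x^k = (0.0, 0.0), subgradient = b - a^T x = 7.0
  y^{k+1} = 1.4 + 0.2*7.0 = 2.8
Step 3: y^k = 2.8, reduced costs: (12.2, 3.2)
  x^k = (0.0, 0.0), subgradient = b - a^T x = 7.0
  y^{k+1} = 2.8 + 0.2*7.0 = 4.2
Step 4: y^k = 4.2, reduced costs: (10.8, 1.8)
  x^k = (0.0, 0.0), subgradient = b - a^T x = 7.0
  y^{k+1} = 4.2 + 0.2*7.0 = 5.6
Dual objective at y_4 = 5.6: reduced costs (9.4, 0.4), box minimizer x = (0.0, 0.0)
g(y_4) = b*y + (c1 - a1*y)*x1 + (c2 - a2*y)*x2 = 7*5.6 + 9.4*0.0 + 0.4*0.0 = 39.2 + 0.0 + 0.0 = 39.2


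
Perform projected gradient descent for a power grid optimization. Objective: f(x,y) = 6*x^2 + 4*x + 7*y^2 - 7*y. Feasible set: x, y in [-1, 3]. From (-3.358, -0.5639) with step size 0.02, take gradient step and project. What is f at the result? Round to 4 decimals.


Step 1: Compute gradient at (-3.358, -0.5639).
grad_x = 2*6*-3.358 + 4 = -36.296
grad_y = 2*7*-0.5639 - 7 = -14.8946
Step 2: Gradient step.
x_raw = -3.358 - 0.02*-36.296 = -2.6321
y_raw = -0.5639 - 0.02*-14.8946 = -0.266
Step 3: Project onto [-1, 3].
x_proj = clip(-2.6321) = -1.0
y_proj = clip(-0.266) = -0.266
Step 4: Evaluate f.
f(-1.0, -0.266) = 4.3574


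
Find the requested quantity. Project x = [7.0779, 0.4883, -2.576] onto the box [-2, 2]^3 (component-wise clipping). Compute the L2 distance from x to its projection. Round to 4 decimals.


Project each component onto [-2, 2].
clip(7.0779) = 2.0, clip(0.4883) = 0.4883, clip(-2.576) = -2.0
Projection = [2.0, 0.4883, -2.0]
Squared diffs: [25.7851, 0.0, 0.3318]
Distance = sqrt(26.1169) = 5.1105


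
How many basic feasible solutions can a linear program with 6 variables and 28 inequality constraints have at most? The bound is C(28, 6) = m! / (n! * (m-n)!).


Each vertex corresponds to some choice of n active constraints out of m, so the number of vertices is at most C(m, n) = m! / (n!(m-n)!).
m = 28, n = 6
Numerator: 28 * 27 * 26 * 25 * 24 * 23
Denominator: 6! = 720
C(28, 6) = 376740


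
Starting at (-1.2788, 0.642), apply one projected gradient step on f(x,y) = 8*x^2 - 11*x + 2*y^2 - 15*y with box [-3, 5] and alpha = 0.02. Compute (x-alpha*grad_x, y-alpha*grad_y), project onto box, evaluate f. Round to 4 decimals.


Step 1: Compute gradient at (-1.2788, 0.642).
grad_x = 2*8*-1.2788 - 11 = -31.4608
grad_y = 2*2*0.642 - 15 = -12.432
Step 2: Gradient step.
x_raw = -1.2788 - 0.02*-31.4608 = -0.6496
y_raw = 0.642 - 0.02*-12.432 = 0.8906
Step 3: Project onto [-3, 5].
x_proj = clip(-0.6496) = -0.6496
y_proj = clip(0.8906) = 0.8906
Step 4: Evaluate f.
f(-0.6496, 0.8906) = -1.252


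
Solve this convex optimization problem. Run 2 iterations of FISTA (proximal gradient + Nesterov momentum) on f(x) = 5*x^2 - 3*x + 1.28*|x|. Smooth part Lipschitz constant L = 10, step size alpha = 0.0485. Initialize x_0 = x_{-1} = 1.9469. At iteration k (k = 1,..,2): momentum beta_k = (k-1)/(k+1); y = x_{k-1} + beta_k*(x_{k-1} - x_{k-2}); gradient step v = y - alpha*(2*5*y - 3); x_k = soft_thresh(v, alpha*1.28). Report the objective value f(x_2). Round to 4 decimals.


FISTA on f(x) = 5*x^2 - 3*x + 1.28*|x|
L = 10, alpha = 0.0485
Iteration 1: beta = 0.0, y = 1.9469 + 0.0*(1.9469 - 1.9469) = 1.9469
  grad(y) = 16.469, v = y - alpha*grad = 1.1482
  prox(v) = soft_thresh(1.1482, 0.0621) = 1.0861
Iteration 2: beta = 0.3333, y = 1.0861 + 0.3333*(1.0861 - 1.9469) = 0.7991
  grad(y) = 4.9913, v = y - alpha*grad = 0.5571
  prox(v) = soft_thresh(0.5571, 0.0621) = 0.495
f(x_2) = 5*0.495^2 - 3*0.495 + 1.28*|0.495| = 0.3736


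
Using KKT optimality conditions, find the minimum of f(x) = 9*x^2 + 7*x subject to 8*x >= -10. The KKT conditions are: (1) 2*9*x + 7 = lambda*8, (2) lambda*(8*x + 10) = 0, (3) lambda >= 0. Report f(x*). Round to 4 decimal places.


Step 1: Try lambda = 0 (constraint inactive).
Stationarity: 2*9*x + 7 = 0
x* = -7/(2*9) = -7/18 = -0.3889 (rounded; the exact value -7/18 is used below)
Check constraint: 8*-0.3889 = -3.1112 >= -10 -- satisfied.
Step 2: Compute optimal value.
f(x*) = 9*(-7/18)^2 + 7*(-7/18) = -1.3611


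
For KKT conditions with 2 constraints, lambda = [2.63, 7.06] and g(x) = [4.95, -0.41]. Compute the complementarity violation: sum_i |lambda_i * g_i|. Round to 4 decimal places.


KKT complementary slackness check:
lambda_1 * g_1 = 2.63 * 4.95 = 13.0185
lambda_2 * g_2 = 7.06 * -0.41 = -2.8946
Total violation = 13.0185 + 2.8946 = 15.9131


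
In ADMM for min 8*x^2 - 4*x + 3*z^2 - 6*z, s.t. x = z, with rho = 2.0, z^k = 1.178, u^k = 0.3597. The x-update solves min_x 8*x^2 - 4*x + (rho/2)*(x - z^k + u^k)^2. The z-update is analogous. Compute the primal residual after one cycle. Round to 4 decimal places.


ADMM iteration with rho = 2.0, z^k = 1.178, u^k = 0.3597
Step 1: x-update.
Minimize 8*x^2 - 4*x + (2.0/2)*(x - 1.178 + 0.3597)^2
FOC: (2*8 + 2.0)*x = 4 + 2.0*(1.178 - 0.3597)
x^{k+1} = 0.3131
Step 2: z-update.
Minimize 3*z^2 - 6*z + (2.0/2)*(0.3131 - z + 0.3597)^2
FOC: (2*3 + 2.0)*z = 6 + 2.0*(0.3131 + 0.3597)
z^{k+1} = 0.9182
Step 3: u-update.
u^{k+1} = 0.3597 + 0.3131 - 0.9182 = -0.2454
Step 4: Primal residual = |0.3131 - 0.9182| = 0.6051


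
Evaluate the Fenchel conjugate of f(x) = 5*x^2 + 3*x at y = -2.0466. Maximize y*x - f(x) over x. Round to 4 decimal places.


f*(y) = sup_x {y*x - a*x^2 - b*x} = sup_x {(y-b)*x - a*x^2}
FOC: (y - b) - 2a*x = 0 => x* = (y - b)/(2a)
x* = (-2.0466 - 3)/(2*5) = -0.5047
f*(-2.0466) = (y-b)^2/(4a) = (-2.0466 - 3)^2/(4*5)
= 25.4682/20 = 1.2734


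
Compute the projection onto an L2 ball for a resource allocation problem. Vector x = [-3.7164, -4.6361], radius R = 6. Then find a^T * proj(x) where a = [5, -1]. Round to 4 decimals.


Step 1: Compute ||x|| (intermediates to 6 decimals).
||x|| = sqrt((-3.7164)^2 + (-4.6361)^2) = 5.941805
Step 2: Project.
Since ||x|| <= R, proj = x (no scaling needed).
proj(x) = [-3.7164, -4.6361]
Step 3: Dot product.
a^T * proj(x) = 5*(-3.7164) - 1*(-4.6361) = -13.9459


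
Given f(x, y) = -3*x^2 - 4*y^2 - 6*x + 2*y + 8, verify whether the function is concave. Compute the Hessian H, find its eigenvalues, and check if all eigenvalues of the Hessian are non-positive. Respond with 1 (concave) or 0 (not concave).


The Hessian of f(x,y) = -3*x^2 - 4*y^2 - 6*x + 2*y + 8 is:
H = [[-6, 0], [0, -8]]
Trace = -6 - 8 = -14
Determinant = -6*-8 - (0)^2 = 48
Discriminant = (-14)^2 - 4*48 = 4.0
Eigenvalues: lambda_1 = -8.0, lambda_2 = -6.0
The function is concave.

1


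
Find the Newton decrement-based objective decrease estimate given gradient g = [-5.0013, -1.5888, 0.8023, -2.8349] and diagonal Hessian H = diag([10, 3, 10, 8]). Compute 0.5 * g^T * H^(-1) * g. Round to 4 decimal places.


Step 1: H is diagonal, so H^(-1) * g = [-0.5001, -0.5296, 0.0802, -0.3544].
Step 2: g^T H^(-1) g = sum_i g_i^2 / H_ii
  = (-5.0013)^2/10 + (-1.5888)^2/3 + (0.8023)^2/10 + (-2.8349)^2/8
  = 2.5013 + 0.8414 + 0.0644 + 1.0046 = 4.4117
Step 3: Objective decrease = 0.5 * g^T H^(-1) g = 2.2058


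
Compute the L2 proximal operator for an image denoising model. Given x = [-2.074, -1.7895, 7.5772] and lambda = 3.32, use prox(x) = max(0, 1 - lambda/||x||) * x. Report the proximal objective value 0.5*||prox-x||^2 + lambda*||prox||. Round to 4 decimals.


Step 1: Compute ||x||.
||x|| = 8.0572
Step 2: Compute scaling factor.
scale = max(0, 1 - 3.32/8.0572) = 0.5879
Step 3: prox(x) = [-1.2194, -1.0521, 4.455]
||prox(x)|| = 4.7372
Step 4: Proximal objective.
0.5*||prox-x||^2 = 5.5112
lambda*||prox|| = 15.7275
Total = 21.2386


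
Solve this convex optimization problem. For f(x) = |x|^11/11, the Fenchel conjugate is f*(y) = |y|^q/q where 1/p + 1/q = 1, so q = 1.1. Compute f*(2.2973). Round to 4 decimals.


The conjugate exponent q satisfies 1/p + 1/q = 1.
p = 11, so q = 11/(11 - 1) = 1.1
|y|^q = 2.2973^1.1 = 2.4965
f*(2.2973) = 2.4965 / 1.1 = 2.2696


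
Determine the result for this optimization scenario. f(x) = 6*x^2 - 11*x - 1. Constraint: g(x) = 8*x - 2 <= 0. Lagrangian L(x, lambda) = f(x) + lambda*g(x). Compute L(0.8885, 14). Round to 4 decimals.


Step 1: Evaluate f(x).
f(0.8885) = 6*0.8885^2 - 11*0.8885 - 1 = -6.0369
Step 2: Evaluate g(x).
g(0.8885) = 8*0.8885 - 2 = 5.108
Step 3: Compute Lagrangian.
L = -6.0369 + 14*5.108 = 65.4751


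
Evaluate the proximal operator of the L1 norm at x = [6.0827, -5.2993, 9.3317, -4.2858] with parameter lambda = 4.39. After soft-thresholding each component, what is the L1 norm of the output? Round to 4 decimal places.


Soft-thresholding with lambda = 4.39:
prox(6.0827) = sign(6.0827)*max(|6.0827| - 4.39, 0) = 1.6927
prox(-5.2993) = sign(-5.2993)*max(|-5.2993| - 4.39, 0) = -0.9093
prox(9.3317) = sign(9.3317)*max(|9.3317| - 4.39, 0) = 4.9417
prox(-4.2858) = sign(-4.2858)*max(|-4.2858| - 4.39, 0) = 0.0
prox(x) = [1.6927, -0.9093, 4.9417, 0.0]
||prox(x)||_1 = 1.6927 + 0.9093 + 4.9417 + 0.0 = 7.5437


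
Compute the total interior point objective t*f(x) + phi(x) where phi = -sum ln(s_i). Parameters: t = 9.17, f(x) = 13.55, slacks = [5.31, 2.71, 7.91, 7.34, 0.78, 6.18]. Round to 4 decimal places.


Step 1: Compute log-barrier.
ln values: [1.6696, 0.9969, 2.0681, 1.9933, -0.2485, 1.8213]
phi = -(1.6696 + 0.9969 + 2.0681 + 1.9933 - 0.2485 + 1.8213) = -8.3009
Step 2: Compute augmented objective.
t*f(x) = 9.17*13.55 = 124.2535
Total = 124.2535 - 8.3009 = 115.9526


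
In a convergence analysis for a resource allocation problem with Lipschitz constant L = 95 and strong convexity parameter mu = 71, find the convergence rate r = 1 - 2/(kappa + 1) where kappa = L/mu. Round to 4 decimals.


Step 1: Compute the condition number.
kappa = L/mu = 95/71 = 1.338
Step 2: Compute the convergence rate.
r = 1 - 2/(kappa + 1) = 1 - 2*mu/(L + mu) = (L - mu)/(L + mu) = 24/166 = 0.1446


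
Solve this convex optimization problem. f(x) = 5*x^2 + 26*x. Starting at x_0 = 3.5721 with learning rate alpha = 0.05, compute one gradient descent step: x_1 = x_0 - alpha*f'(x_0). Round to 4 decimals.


We compute the gradient at x_0 and apply the update.
f'(x) = 10*x + 26
f'(3.5721) = 10*3.5721 + 26 = 61.721
x_1 = 3.5721 - 0.05*61.721 = 0.4861


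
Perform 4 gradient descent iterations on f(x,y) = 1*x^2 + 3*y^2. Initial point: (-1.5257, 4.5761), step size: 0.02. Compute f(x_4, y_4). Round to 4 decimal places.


Gradient descent on f(x,y) = 1*x^2 + 3*y^2.
Starting point: (-1.5257, 4.5761), alpha = 0.02
Step 1: grad_x = 2*1*-1.5257 = -3.0514, grad_y = 2*3*4.5761 = 27.4566
  x_1 = -1.5257 - 0.02*-3.0514 = -1.4647
  y_1 = 4.5761 - 0.02*27.4566 = 4.027
Step 2: grad_x = 2*1*-1.4647 = -2.9293, grad_y = 2*3*4.027 = 24.1618
  x_2 = -1.4647 - 0.02*-2.9293 = -1.4061
  y_2 = 4.027 - 0.02*24.1618 = 3.5437
Step 3: grad_x = 2*1*-1.4061 = -2.8122, grad_y = 2*3*3.5437 = 21.2624
  x_3 = -1.4061 - 0.02*-2.8122 = -1.3498
  y_3 = 3.5437 - 0.02*21.2624 = 3.1185
Step 4: grad_x = 2*1*-1.3498 = -2.6997, grad_y = 2*3*3.1185 = 18.7109
  x_4 = -1.3498 - 0.02*-2.6997 = -1.2958
  y_4 = 3.1185 - 0.02*18.7109 = 2.7443
f(-1.2958, 2.7443) = 1*(-1.2958)^2 + 3*2.7443^2 = 24.2722


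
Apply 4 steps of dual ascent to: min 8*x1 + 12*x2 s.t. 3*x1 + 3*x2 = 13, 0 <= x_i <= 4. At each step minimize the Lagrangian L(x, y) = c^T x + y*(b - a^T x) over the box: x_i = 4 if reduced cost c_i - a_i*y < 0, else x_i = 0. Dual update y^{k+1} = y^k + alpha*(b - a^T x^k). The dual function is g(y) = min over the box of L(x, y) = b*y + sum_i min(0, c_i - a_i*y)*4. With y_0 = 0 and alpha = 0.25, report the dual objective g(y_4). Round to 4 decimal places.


Dual ascent for LP: min 8*x1 + 12*x2, 3*x1 + 3*x2 = 13, 0 <= x_i <= 4
Step 1: y^k = 0.0, reduced costs: (8.0, 12.0)
  x^k = (0.0, 0.0), subgradient = b - a^T x = 13.0
  y^{k+1} = 0.0 + 0.25*13.0 = 3.25
Step 2: y^k = 3.25, reduced costs: (-1.75, 2.25)
  x^k = (4.0, 0.0), subgradient = b - a^T x = 1.0
  y^{k+1} = 3.25 + 0.25*1.0 = 3.5
Step 3: y^k = 3.5, reduced costs: (-2.5, 1.5)
  x^k = (4.0, 0.0), subgradient = b - a^T x = 1.0
  y^{k+1} = 3.5 + 0.25*1.0 = 3.75
Step 4: y^k = 3.75, reduced costs: (-3.25, 0.75)
  x^k = (4.0, 0.0), subgradient = b - a^T x = 1.0
  y^{k+1} = 3.75 + 0.25*1.0 = 4.0
Dual objective at y_4 = 4.0: reduced costs (-4.0, 0.0), box minimizer x = (4.0, 0.0)
g(y_4) = b*y + (c1 - a1*y)*x1 + (c2 - a2*y)*x2 = 13*4.0 + (-4.0)*4.0 + 0.0*0.0 = 52.0 - 16.0 + 0.0 = 36.0


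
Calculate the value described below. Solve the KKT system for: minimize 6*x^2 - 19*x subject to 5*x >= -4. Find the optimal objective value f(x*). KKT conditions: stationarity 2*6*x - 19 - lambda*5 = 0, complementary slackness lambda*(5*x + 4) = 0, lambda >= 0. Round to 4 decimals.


Step 1: Try lambda = 0 (constraint inactive).
Stationarity: 2*6*x - 19 = 0
x* = 19/(2*6) = 19/12 = 1.5833 (rounded; the exact value 19/12 is used below)
Check constraint: 5*1.5833 = 7.9165 >= -4 -- satisfied.
Step 2: Compute optimal value.
f(x*) = 6*(19/12)^2 - 19*(19/12) = -15.0417


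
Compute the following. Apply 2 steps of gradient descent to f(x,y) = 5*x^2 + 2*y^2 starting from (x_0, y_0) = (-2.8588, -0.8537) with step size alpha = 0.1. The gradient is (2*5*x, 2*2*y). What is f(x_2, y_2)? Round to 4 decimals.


Gradient descent on f(x,y) = 5*x^2 + 2*y^2.
Starting point: (-2.8588, -0.8537), alpha = 0.1
Step 1: grad_x = 2*5*-2.8588 = -28.588, grad_y = 2*2*-0.8537 = -3.4148
  x_1 = -2.8588 - 0.1*-28.588 = 0.0
  y_1 = -0.8537 - 0.1*-3.4148 = -0.5122
Step 2: grad_x = 2*5*0.0 = 0.0, grad_y = 2*2*-0.5122 = -2.0489
  x_2 = 0.0 - 0.1*0.0 = 0.0
  y_2 = -0.5122 - 0.1*-2.0489 = -0.3073
f(0.0, -0.3073) = 5*0.0^2 + 2*(-0.3073)^2 = 0.1889


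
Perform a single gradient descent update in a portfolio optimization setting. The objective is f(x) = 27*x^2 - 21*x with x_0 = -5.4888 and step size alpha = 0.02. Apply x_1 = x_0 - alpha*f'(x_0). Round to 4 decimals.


We compute the gradient at x_0 and apply the update.
f'(x) = 54*x - 21
f'(-5.4888) = 54*-5.4888 - 21 = -317.3952
x_1 = -5.4888 - 0.02*-317.3952 = 0.8591


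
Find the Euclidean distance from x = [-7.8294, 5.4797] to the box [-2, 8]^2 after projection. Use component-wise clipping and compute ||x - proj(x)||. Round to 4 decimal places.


Project each component onto [-2, 8].
clip(-7.8294) = -2.0, clip(5.4797) = 5.4797
Projection = [-2.0, 5.4797]
Squared diffs: [33.9819, 0.0]
Distance = sqrt(33.9819) = 5.8294


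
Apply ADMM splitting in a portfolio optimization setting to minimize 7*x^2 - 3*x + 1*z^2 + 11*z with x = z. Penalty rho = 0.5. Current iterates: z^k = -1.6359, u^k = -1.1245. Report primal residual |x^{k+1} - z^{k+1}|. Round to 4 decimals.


ADMM iteration with rho = 0.5, z^k = -1.6359, u^k = -1.1245
Step 1: x-update.
Minimize 7*x^2 - 3*x + (0.5/2)*(x + 1.6359 - 1.1245)^2
FOC: (2*7 + 0.5)*x = 3 + 0.5*(-1.6359 + 1.1245)
x^{k+1} = 0.1893
Step 2: z-update.
Minimize 1*z^2 + 11*z + (0.5/2)*(0.1893 - z - 1.1245)^2
FOC: (2*1 + 0.5)*z = -11 + 0.5*(0.1893 - 1.1245)
z^{k+1} = -4.587
Step 3: u-update.
u^{k+1} = -1.1245 + 0.1893 + 4.587 = 3.6518
Step 4: Primal residual = |0.1893 + 4.587| = 4.7763


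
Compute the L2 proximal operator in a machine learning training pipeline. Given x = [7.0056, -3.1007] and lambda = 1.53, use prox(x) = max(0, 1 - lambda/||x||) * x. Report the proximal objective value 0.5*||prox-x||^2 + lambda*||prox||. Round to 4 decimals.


Step 1: Compute ||x||.
||x|| = 7.6611
Step 2: Compute scaling factor.
scale = max(0, 1 - 1.53/7.6611) = 0.8003
Step 3: prox(x) = [5.6065, -2.4815]
||prox(x)|| = 6.1311
Step 4: Proximal objective.
0.5*||prox-x||^2 = 1.1705
lambda*||prox|| = 9.3806
Total = 10.5511
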